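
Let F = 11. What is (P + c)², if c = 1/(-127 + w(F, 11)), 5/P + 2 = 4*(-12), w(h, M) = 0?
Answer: 18769/1612900 ≈ 0.011637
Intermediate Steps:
P = -⅒ (P = 5/(-2 + 4*(-12)) = 5/(-2 - 48) = 5/(-50) = 5*(-1/50) = -⅒ ≈ -0.10000)
c = -1/127 (c = 1/(-127 + 0) = 1/(-127) = -1/127 ≈ -0.0078740)
(P + c)² = (-⅒ - 1/127)² = (-137/1270)² = 18769/1612900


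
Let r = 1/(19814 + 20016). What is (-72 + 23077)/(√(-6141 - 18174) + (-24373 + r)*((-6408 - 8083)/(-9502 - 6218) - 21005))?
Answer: 4617007159490987945513665038000/102742688197597446352931512534088401 - 9018782922937888800000*I*√24315/102742688197597446352931512534088401 ≈ 4.4938e-5 - 1.3688e-11*I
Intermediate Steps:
r = 1/39830 ≈ 2.5107e-5
(-72 + 23077)/(√(-6141 - 18174) + (-24373 + r)*((-6408 - 8083)/(-9502 - 6218) - 21005)) = (-72 + 23077)/(√(-6141 - 18174) + (-24373 + 1/39830)*((-6408 - 8083)/(-9502 - 6218) - 21005)) = 23005/(√(-24315) - 970776589*(-14491/(-15720) - 21005)/39830) = 23005/(I*√24315 - 970776589*(-14491*(-1/15720) - 21005)/39830) = 23005/(I*√24315 - 970776589*(14491/15720 - 21005)/39830) = 23005/(I*√24315 - 970776589/39830*(-330184109/15720)) = 23005/(I*√24315 + 320535003077024201/626127600) = 23005/(320535003077024201/626127600 + I*√24315)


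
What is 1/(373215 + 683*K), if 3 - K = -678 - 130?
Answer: 1/927128 ≈ 1.0786e-6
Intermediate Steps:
K = 811 (K = 3 - (-678 - 130) = 3 - 1*(-808) = 3 + 808 = 811)
1/(373215 + 683*K) = 1/(373215 + 683*811) = 1/(373215 + 553913) = 1/927128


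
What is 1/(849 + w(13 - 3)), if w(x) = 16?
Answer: 1/865 ≈ 0.0011561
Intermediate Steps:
1/(849 + w(13 - 3)) = 1/(849 + 16) = 1/865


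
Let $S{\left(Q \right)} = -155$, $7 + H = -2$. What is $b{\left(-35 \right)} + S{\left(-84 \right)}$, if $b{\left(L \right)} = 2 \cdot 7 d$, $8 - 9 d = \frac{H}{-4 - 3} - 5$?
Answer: $- \frac{1231}{9} \approx -136.78$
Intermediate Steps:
$H = -9$ ($H = -7 - 2 = -9$)
$d = \frac{82}{63}$ ($d = \frac{8}{9} - \frac{- \frac{9}{-4 - 3} - 5}{9} = \frac{8}{9} - \frac{- \frac{9}{-7} - 5}{9} = \frac{8}{9} - \frac{\left(-9\right) \left(- \frac{1}{7}\right) - 5}{9} = \frac{8}{9} - \frac{\frac{9}{7} - 5}{9} = \frac{8}{9} - - \frac{26}{63} = \frac{8}{9} + \frac{26}{63} = \frac{82}{63} \approx 1.3016$)
$b{\left(L \right)} = \frac{164}{9}$ ($b{\left(L \right)} = 2 \cdot 7 \cdot \frac{82}{63} = 14 \cdot \frac{82}{63} = \frac{164}{9}$)
$b{\left(-35 \right)} + S{\left(-84 \right)} = \frac{164}{9} - 155 = - \frac{1231}{9}$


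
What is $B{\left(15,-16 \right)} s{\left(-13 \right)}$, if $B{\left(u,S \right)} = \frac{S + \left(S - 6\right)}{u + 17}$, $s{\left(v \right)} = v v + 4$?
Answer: $- \frac{3287}{16} \approx -205.44$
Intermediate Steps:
$s{\left(v \right)} = 4 + v^{2}$ ($s{\left(v \right)} = v^{2} + 4 = 4 + v^{2}$)
$B{\left(u,S \right)} = \frac{-6 + 2 S}{17 + u}$ ($B{\left(u,S \right)} = \frac{S + \left(S - 6\right)}{17 + u} = \frac{S + \left(-6 + S\right)}{17 + u} = \frac{-6 + 2 S}{17 + u}$)
$B{\left(15,-16 \right)} s{\left(-13 \right)} = \frac{2 \left(-3 - 16\right)}{17 + 15} \left(4 + \left(-13\right)^{2}\right) = 2 \cdot \frac{1}{32} \left(-19\right) \left(4 + 169\right) = 2 \cdot \frac{1}{32} \left(-19\right) 173 = \left(- \frac{19}{16}\right) 173 = - \frac{3287}{16}$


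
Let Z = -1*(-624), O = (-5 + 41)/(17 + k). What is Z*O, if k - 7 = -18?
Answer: 3744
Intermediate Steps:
k = -11 (k = 7 - 18 = -11)
O = 6 (O = (-5 + 41)/(17 - 11) = 36/6 = 36*(1/6) = 6)
Z = 624
Z*O = 624*6 = 3744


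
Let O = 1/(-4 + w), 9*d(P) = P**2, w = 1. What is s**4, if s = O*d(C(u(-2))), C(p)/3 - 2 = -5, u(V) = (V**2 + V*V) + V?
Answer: 81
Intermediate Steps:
u(V) = V + 2*V**2 (u(V) = (V**2 + V**2) + V = 2*V**2 + V = V + 2*V**2)
C(p) = -9 (C(p) = 6 + 3*(-5) = 6 - 15 = -9)
d(P) = P**2/9
O = -1/3 (O = 1/(-4 + 1) = 1/(-3) = -1/3 ≈ -0.33333)
s = -3 (s = -(-9)**2/27 = -81/27 = -1/3*9 = -3)
s**4 = (-3)**4 = 81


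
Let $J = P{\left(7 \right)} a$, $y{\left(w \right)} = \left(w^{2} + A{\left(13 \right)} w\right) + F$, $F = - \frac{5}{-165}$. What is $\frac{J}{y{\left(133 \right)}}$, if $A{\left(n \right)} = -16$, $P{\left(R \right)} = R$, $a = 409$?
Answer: $\frac{94479}{513514} \approx 0.18399$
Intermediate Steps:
$F = \frac{1}{33}$ ($F = \left(-5\right) \left(- \frac{1}{165}\right) = \frac{1}{33} \approx 0.030303$)
$y{\left(w \right)} = \frac{1}{33} + w^{2} - 16 w$ ($y{\left(w \right)} = \left(w^{2} - 16 w\right) + \frac{1}{33} = \frac{1}{33} + w^{2} - 16 w$)
$J = 2863$ ($J = 7 \cdot 409 = 2863$)
$\frac{J}{y{\left(133 \right)}} = \frac{2863}{\frac{1}{33} + 133^{2} - 2128} = \frac{2863}{\frac{1}{33} + 17689 - 2128} = \frac{2863}{\frac{513514}{33}} = 2863 \cdot \frac{33}{513514} = \frac{94479}{513514}$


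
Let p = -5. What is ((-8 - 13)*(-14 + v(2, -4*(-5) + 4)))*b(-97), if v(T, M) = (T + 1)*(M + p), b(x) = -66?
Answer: 59598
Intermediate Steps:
v(T, M) = (1 + T)*(-5 + M) (v(T, M) = (T + 1)*(M - 5) = (1 + T)*(-5 + M))
((-8 - 13)*(-14 + v(2, -4*(-5) + 4)))*b(-97) = ((-8 - 13)*(-14 + (-5 + (-4*(-5) + 4) - 5*2 + (-4*(-5) + 4)*2)))*(-66) = -21*(-14 + (-5 + (20 + 4) - 10 + (20 + 4)*2))*(-66) = -21*(-14 + (-5 + 24 - 10 + 24*2))*(-66) = -21*(-14 + (-5 + 24 - 10 + 48))*(-66) = -21*(-14 + 57)*(-66) = -21*43*(-66) = -903*(-66) = 59598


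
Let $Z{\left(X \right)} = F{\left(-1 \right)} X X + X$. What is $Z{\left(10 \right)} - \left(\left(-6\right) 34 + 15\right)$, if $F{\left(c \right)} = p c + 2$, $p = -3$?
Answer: $699$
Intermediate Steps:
$F{\left(c \right)} = 2 - 3 c$ ($F{\left(c \right)} = - 3 c + 2 = 2 - 3 c$)
$Z{\left(X \right)} = X + 5 X^{2}$ ($Z{\left(X \right)} = \left(2 - -3\right) X X + X = \left(2 + 3\right) X X + X = 5 X X + X = 5 X^{2} + X = X + 5 X^{2}$)
$Z{\left(10 \right)} - \left(\left(-6\right) 34 + 15\right) = 10 \left(1 + 5 \cdot 10\right) - \left(\left(-6\right) 34 + 15\right) = 10 \left(1 + 50\right) - \left(-204 + 15\right) = 10 \cdot 51 - -189 = 510 + 189 = 699$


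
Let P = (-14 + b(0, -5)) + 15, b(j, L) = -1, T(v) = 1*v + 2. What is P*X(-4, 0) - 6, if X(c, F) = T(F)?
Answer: -6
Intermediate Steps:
T(v) = 2 + v (T(v) = v + 2 = 2 + v)
X(c, F) = 2 + F
P = 0 (P = (-14 - 1) + 15 = -15 + 15 = 0)
P*X(-4, 0) - 6 = 0*(2 + 0) - 6 = 0*2 - 6 = 0 - 6 = -6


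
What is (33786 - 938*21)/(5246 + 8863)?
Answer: 4696/4703 ≈ 0.99851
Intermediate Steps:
(33786 - 938*21)/(5246 + 8863) = (33786 - 19698)/14109 = 14088*(1/14109) = 4696/4703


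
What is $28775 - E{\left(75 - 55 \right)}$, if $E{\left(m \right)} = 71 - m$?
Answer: $28724$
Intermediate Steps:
$28775 - E{\left(75 - 55 \right)} = 28775 - \left(71 - \left(75 - 55\right)\right) = 28775 - \left(71 - 20\right) = 28775 - 51 = 28724$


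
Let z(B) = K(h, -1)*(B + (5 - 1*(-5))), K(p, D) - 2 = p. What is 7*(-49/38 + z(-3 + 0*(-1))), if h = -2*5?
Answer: -15239/38 ≈ -401.03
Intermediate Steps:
h = -10
K(p, D) = 2 + p
z(B) = -80 - 8*B (z(B) = (2 - 10)*(B + (5 - 1*(-5))) = -8*(B + (5 + 5)) = -8*(B + 10) = -8*(10 + B) = -80 - 8*B)
7*(-49/38 + z(-3 + 0*(-1))) = 7*(-49/38 + (-80 - 8*(-3 + 0*(-1)))) = 7*(-49*1/38 + (-80 - 8*(-3 + 0))) = 7*(-49/38 + (-80 - 8*(-3))) = 7*(-49/38 + (-80 + 24)) = 7*(-49/38 - 56) = 7*(-2177/38) = -15239/38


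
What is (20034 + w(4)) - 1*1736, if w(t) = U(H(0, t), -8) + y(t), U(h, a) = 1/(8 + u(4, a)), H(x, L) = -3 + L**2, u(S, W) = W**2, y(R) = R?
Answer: 1317745/72 ≈ 18302.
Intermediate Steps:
U(h, a) = 1/(8 + a**2)
w(t) = 1/72 + t (w(t) = 1/(8 + (-8)**2) + t = 1/(8 + 64) + t = 1/72 + t)
(20034 + w(4)) - 1*1736 = (20034 + (1/72 + 4)) - 1*1736 = (20034 + 289/72) - 1736 = 1442737/72 - 1736 = 1317745/72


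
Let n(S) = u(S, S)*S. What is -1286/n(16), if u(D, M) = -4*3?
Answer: 643/96 ≈ 6.6979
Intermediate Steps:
u(D, M) = -12
n(S) = -12*S
-1286/n(16) = -1286/((-12*16)) = -1286/(-192) = -1286*(-1/192) = 643/96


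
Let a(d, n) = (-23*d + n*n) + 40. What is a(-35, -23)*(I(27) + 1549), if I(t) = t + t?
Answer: 2202522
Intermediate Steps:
I(t) = 2*t
a(d, n) = 40 + n² - 23*d (a(d, n) = (-23*d + n²) + 40 = (n² - 23*d) + 40 = 40 + n² - 23*d)
a(-35, -23)*(I(27) + 1549) = (40 + (-23)² - 23*(-35))*(2*27 + 1549) = (40 + 529 + 805)*(54 + 1549) = 1374*1603 = 2202522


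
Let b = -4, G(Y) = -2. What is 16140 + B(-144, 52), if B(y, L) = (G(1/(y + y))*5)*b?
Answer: 16180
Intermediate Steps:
B(y, L) = 40 (B(y, L) = -2*5*(-4) = -10*(-4) = 40)
16140 + B(-144, 52) = 16140 + 40 = 16180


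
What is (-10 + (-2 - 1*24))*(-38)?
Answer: 1368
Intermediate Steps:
(-10 + (-2 - 1*24))*(-38) = (-10 + (-2 - 24))*(-38) = (-10 - 26)*(-38) = -36*(-38) = 1368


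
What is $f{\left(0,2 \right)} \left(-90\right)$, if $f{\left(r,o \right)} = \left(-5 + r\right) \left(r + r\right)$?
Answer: $0$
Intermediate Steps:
$f{\left(r,o \right)} = 2 r \left(-5 + r\right)$ ($f{\left(r,o \right)} = \left(-5 + r\right) 2 r = 2 r \left(-5 + r\right)$)
$f{\left(0,2 \right)} \left(-90\right) = 2 \cdot 0 \left(-5 + 0\right) \left(-90\right) = 2 \cdot 0 \left(-5\right) \left(-90\right) = 0 \left(-90\right) = 0$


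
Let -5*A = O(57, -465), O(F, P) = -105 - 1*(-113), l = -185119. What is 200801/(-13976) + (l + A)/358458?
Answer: -186414925909/12524522520 ≈ -14.884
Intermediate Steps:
O(F, P) = 8 (O(F, P) = -105 + 113 = 8)
A = -8/5 (A = -⅕*8 = -8/5 ≈ -1.6000)
200801/(-13976) + (l + A)/358458 = 200801/(-13976) + (-185119 - 8/5)/358458 = 200801*(-1/13976) - 925603/5*1/358458 = -200801/13976 - 925603/1792290 = -186414925909/12524522520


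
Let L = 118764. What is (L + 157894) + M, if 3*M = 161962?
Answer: 991936/3 ≈ 3.3065e+5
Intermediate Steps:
M = 161962/3 (M = (⅓)*161962 = 161962/3 ≈ 53987.)
(L + 157894) + M = (118764 + 157894) + 161962/3 = 276658 + 161962/3 = 991936/3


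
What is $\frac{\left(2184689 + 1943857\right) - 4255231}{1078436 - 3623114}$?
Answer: $\frac{126685}{2544678} \approx 0.049784$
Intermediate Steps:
$\frac{\left(2184689 + 1943857\right) - 4255231}{1078436 - 3623114} = \frac{4128546 - 4255231}{-2544678} = \left(-126685\right) \left(- \frac{1}{2544678}\right) = \frac{126685}{2544678}$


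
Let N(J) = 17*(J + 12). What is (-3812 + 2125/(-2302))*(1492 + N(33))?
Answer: -19810476693/2302 ≈ -8.6058e+6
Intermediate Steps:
N(J) = 204 + 17*J (N(J) = 17*(12 + J) = 204 + 17*J)
(-3812 + 2125/(-2302))*(1492 + N(33)) = (-3812 + 2125/(-2302))*(1492 + (204 + 17*33)) = (-3812 + 2125*(-1/2302))*(1492 + (204 + 561)) = (-3812 - 2125/2302)*(1492 + 765) = -8777349/2302*2257 = -19810476693/2302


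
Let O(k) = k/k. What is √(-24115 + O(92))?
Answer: I*√24114 ≈ 155.29*I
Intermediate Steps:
O(k) = 1
√(-24115 + O(92)) = √(-24115 + 1) = √(-24114) = I*√24114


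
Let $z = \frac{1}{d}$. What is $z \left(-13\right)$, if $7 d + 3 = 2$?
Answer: $91$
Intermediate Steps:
$d = - \frac{1}{7}$ ($d = - \frac{3}{7} + \frac{1}{7} \cdot 2 = - \frac{3}{7} + \frac{2}{7} = - \frac{1}{7} \approx -0.14286$)
$z = -7$ ($z = \frac{1}{- \frac{1}{7}} = -7$)
$z \left(-13\right) = \left(-7\right) \left(-13\right) = 91$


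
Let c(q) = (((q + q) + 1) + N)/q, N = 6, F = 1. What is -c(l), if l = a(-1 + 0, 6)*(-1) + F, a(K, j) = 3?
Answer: 3/2 ≈ 1.5000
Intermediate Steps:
l = -2 (l = 3*(-1) + 1 = -3 + 1 = -2)
c(q) = (7 + 2*q)/q (c(q) = (((q + q) + 1) + 6)/q = ((2*q + 1) + 6)/q = ((1 + 2*q) + 6)/q = (7 + 2*q)/q)
-c(l) = -(2 + 7/(-2)) = -(2 + 7*(-1/2)) = -(2 - 7/2) = -1*(-3/2) = 3/2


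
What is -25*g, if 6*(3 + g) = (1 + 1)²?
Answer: 175/3 ≈ 58.333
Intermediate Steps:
g = -7/3 (g = -3 + (1 + 1)²/6 = -3 + (⅙)*2² = -3 + (⅙)*4 = -3 + ⅔ = -7/3 ≈ -2.3333)
-25*g = -25*(-7/3) = 175/3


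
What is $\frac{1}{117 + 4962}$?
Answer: $\frac{1}{5079} \approx 0.00019689$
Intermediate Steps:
$\frac{1}{117 + 4962} = \frac{1}{5079}$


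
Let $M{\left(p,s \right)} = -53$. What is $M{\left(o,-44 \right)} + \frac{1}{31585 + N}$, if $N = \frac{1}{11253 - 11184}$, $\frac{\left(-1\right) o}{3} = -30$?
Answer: $- \frac{115506329}{2179366} \approx -53.0$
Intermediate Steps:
$o = 90$ ($o = \left(-3\right) \left(-30\right) = 90$)
$N = \frac{1}{69} \approx 0.014493$
$M{\left(o,-44 \right)} + \frac{1}{31585 + N} = -53 + \frac{1}{31585 + \frac{1}{69}} = -53 + \frac{1}{\frac{2179366}{69}} = -53 + \frac{69}{2179366} = - \frac{115506329}{2179366}$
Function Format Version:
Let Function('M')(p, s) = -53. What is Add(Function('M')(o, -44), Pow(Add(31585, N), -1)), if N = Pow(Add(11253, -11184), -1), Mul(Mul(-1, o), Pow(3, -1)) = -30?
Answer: Rational(-115506329, 2179366) ≈ -53.000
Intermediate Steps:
o = 90 (o = Mul(-3, -30) = 90)
N = Rational(1, 69) (N = Pow(69, -1) = Rational(1, 69) ≈ 0.014493)
Add(Function('M')(o, -44), Pow(Add(31585, N), -1)) = Add(-53, Pow(Add(31585, Rational(1, 69)), -1)) = Add(-53, Pow(Rational(2179366, 69), -1)) = Add(-53, Rational(69, 2179366)) = Rational(-115506329, 2179366)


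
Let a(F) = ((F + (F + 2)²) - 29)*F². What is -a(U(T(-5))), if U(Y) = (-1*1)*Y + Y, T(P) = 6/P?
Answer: 0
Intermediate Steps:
U(Y) = 0 (U(Y) = -Y + Y = 0)
a(F) = F²*(-29 + F + (2 + F)²) (a(F) = ((F + (2 + F)²) - 29)*F² = (-29 + F + (2 + F)²)*F² = F²*(-29 + F + (2 + F)²))
-a(U(T(-5))) = -0²*(-29 + 0 + (2 + 0)²) = -0*(-29 + 0 + 2²) = -0*(-29 + 0 + 4) = -0*(-25) = -1*0 = 0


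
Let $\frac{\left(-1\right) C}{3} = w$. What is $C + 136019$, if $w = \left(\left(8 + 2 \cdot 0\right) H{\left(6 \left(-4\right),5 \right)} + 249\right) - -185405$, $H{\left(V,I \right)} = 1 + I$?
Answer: $-421087$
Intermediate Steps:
$w = 185702$ ($w = \left(\left(8 + 2 \cdot 0\right) \left(1 + 5\right) + 249\right) - -185405 = \left(\left(8 + 0\right) 6 + 249\right) + 185405 = \left(8 \cdot 6 + 249\right) + 185405 = \left(48 + 249\right) + 185405 = 297 + 185405 = 185702$)
$C = -557106$ ($C = \left(-3\right) 185702 = -557106$)
$C + 136019 = -557106 + 136019 = -421087$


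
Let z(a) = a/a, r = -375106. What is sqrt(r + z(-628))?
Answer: I*sqrt(375105) ≈ 612.46*I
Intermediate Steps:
z(a) = 1
sqrt(r + z(-628)) = sqrt(-375106 + 1) = sqrt(-375105) = I*sqrt(375105)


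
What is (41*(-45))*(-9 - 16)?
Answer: 46125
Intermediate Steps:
(41*(-45))*(-9 - 16) = -1845*(-25) = 46125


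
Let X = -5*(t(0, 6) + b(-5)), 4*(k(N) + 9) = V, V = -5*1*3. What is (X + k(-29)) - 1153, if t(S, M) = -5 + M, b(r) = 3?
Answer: -4743/4 ≈ -1185.8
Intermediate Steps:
V = -15 (V = -5*3 = -15)
k(N) = -51/4 (k(N) = -9 + (¼)*(-15) = -9 - 15/4 = -51/4)
X = -20 (X = -5*((-5 + 6) + 3) = -5*(1 + 3) = -5*4 = -1*20 = -20)
(X + k(-29)) - 1153 = (-20 - 51/4) - 1153 = -131/4 - 1153 = -4743/4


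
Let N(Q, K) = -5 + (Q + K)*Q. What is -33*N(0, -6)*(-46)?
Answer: -7590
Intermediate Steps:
N(Q, K) = -5 + Q*(K + Q) (N(Q, K) = -5 + (K + Q)*Q = -5 + Q*(K + Q))
-33*N(0, -6)*(-46) = -33*(-5 + 0² - 6*0)*(-46) = -33*(-5 + 0 + 0)*(-46) = -33*(-5)*(-46) = 165*(-46) = -7590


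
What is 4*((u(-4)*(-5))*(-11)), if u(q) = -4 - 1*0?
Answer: -880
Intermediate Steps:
u(q) = -4 (u(q) = -4 + 0 = -4)
4*((u(-4)*(-5))*(-11)) = 4*(-4*(-5)*(-11)) = 4*(20*(-11)) = 4*(-220) = -880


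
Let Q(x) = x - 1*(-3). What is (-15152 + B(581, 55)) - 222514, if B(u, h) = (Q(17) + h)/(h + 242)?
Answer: -23528909/99 ≈ -2.3767e+5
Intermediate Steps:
Q(x) = 3 + x (Q(x) = x + 3 = 3 + x)
B(u, h) = (20 + h)/(242 + h) (B(u, h) = ((3 + 17) + h)/(h + 242) = (20 + h)/(242 + h))
(-15152 + B(581, 55)) - 222514 = (-15152 + (20 + 55)/(242 + 55)) - 222514 = (-15152 + 75/297) - 222514 = (-15152 + (1/297)*75) - 222514 = (-15152 + 25/99) - 222514 = -1500023/99 - 222514 = -23528909/99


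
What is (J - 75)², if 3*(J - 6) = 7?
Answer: 40000/9 ≈ 4444.4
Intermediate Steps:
J = 25/3 (J = 6 + (⅓)*7 = 6 + 7/3 = 25/3 ≈ 8.3333)
(J - 75)² = (25/3 - 75)² = (-200/3)² = 40000/9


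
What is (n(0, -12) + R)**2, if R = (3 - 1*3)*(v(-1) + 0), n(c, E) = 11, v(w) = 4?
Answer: 121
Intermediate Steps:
R = 0 (R = (3 - 1*3)*(4 + 0) = (3 - 3)*4 = 0*4 = 0)
(n(0, -12) + R)**2 = (11 + 0)**2 = 11**2 = 121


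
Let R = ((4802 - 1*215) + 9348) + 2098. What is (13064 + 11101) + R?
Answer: 40198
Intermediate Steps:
R = 16033 (R = ((4802 - 215) + 9348) + 2098 = (4587 + 9348) + 2098 = 13935 + 2098 = 16033)
(13064 + 11101) + R = (13064 + 11101) + 16033 = 24165 + 16033 = 40198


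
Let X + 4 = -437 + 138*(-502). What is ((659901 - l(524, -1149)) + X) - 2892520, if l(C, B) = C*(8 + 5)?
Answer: -2309148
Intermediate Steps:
l(C, B) = 13*C (l(C, B) = C*13 = 13*C)
X = -69717 (X = -4 + (-437 + 138*(-502)) = -4 + (-437 - 69276) = -4 - 69713 = -69717)
((659901 - l(524, -1149)) + X) - 2892520 = ((659901 - 13*524) - 69717) - 2892520 = ((659901 - 1*6812) - 69717) - 2892520 = ((659901 - 6812) - 69717) - 2892520 = (653089 - 69717) - 2892520 = 583372 - 2892520 = -2309148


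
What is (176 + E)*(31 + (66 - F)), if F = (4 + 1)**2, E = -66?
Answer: 7920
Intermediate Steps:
F = 25 (F = 5**2 = 25)
(176 + E)*(31 + (66 - F)) = (176 - 66)*(31 + (66 - 1*25)) = 110*(31 + (66 - 25)) = 110*(31 + 41) = 110*72 = 7920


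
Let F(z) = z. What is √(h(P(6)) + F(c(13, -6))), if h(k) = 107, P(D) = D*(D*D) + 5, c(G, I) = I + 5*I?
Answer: √71 ≈ 8.4261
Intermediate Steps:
c(G, I) = 6*I
P(D) = 5 + D³ (P(D) = D*D² + 5 = D³ + 5 = 5 + D³)
√(h(P(6)) + F(c(13, -6))) = √(107 + 6*(-6)) = √(107 - 36) = √71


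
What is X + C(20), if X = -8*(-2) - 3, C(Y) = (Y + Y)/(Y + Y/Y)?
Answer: 313/21 ≈ 14.905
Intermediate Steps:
C(Y) = 2*Y/(1 + Y) (C(Y) = (2*Y)/(Y + 1) = (2*Y)/(1 + Y) = 2*Y/(1 + Y))
X = 13 (X = 16 - 3 = 13)
X + C(20) = 13 + 2*20/(1 + 20) = 13 + 2*20/21 = 13 + 2*20*(1/21) = 13 + 40/21 = 313/21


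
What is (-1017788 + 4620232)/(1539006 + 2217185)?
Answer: 3602444/3756191 ≈ 0.95907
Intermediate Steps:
(-1017788 + 4620232)/(1539006 + 2217185) = 3602444/3756191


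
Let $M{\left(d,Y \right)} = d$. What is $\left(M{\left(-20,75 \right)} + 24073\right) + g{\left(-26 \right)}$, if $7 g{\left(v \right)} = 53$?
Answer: $\frac{168424}{7} \approx 24061.0$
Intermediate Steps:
$g{\left(v \right)} = \frac{53}{7}$ ($g{\left(v \right)} = \frac{1}{7} \cdot 53 = \frac{53}{7}$)
$\left(M{\left(-20,75 \right)} + 24073\right) + g{\left(-26 \right)} = \left(-20 + 24073\right) + \frac{53}{7} = 24053 + \frac{53}{7} = \frac{168424}{7}$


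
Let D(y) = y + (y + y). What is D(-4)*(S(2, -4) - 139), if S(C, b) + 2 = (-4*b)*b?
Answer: 2460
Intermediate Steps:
S(C, b) = -2 - 4*b**2 (S(C, b) = -2 + (-4*b)*b = -2 - 4*b**2)
D(y) = 3*y (D(y) = y + 2*y = 3*y)
D(-4)*(S(2, -4) - 139) = (3*(-4))*((-2 - 4*(-4)**2) - 139) = -12*((-2 - 4*16) - 139) = -12*((-2 - 64) - 139) = -12*(-66 - 139) = -12*(-205) = 2460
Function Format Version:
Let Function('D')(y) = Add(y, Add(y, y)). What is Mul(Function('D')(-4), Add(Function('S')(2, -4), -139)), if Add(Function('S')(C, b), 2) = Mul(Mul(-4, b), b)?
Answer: 2460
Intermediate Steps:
Function('S')(C, b) = Add(-2, Mul(-4, Pow(b, 2))) (Function('S')(C, b) = Add(-2, Mul(Mul(-4, b), b)) = Add(-2, Mul(-4, Pow(b, 2))))
Function('D')(y) = Mul(3, y) (Function('D')(y) = Add(y, Mul(2, y)) = Mul(3, y))
Mul(Function('D')(-4), Add(Function('S')(2, -4), -139)) = Mul(Mul(3, -4), Add(Add(-2, Mul(-4, Pow(-4, 2))), -139)) = Mul(-12, Add(Add(-2, Mul(-4, 16)), -139)) = Mul(-12, Add(Add(-2, -64), -139)) = Mul(-12, Add(-66, -139)) = Mul(-12, -205) = 2460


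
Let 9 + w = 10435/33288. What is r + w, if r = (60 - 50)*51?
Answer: 16687723/33288 ≈ 501.31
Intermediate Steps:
w = -289157/33288 (w = -9 + 10435/33288 = -289157/33288 ≈ -8.6865)
r = 510 (r = 10*51 = 510)
r + w = 510 - 289157/33288 = 16687723/33288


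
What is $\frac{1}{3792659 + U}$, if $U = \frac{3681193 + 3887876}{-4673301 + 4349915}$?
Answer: $\frac{323386}{1226485254305} \approx 2.6367 \cdot 10^{-7}$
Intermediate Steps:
$U = - \frac{7569069}{323386}$ ($U = \frac{7569069}{-323386} = 7569069 \left(- \frac{1}{323386}\right) = - \frac{7569069}{323386} \approx -23.406$)
$\frac{1}{3792659 + U} = \frac{1}{3792659 - \frac{7569069}{323386}} = \frac{1}{\frac{1226485254305}{323386}} = \frac{323386}{1226485254305}$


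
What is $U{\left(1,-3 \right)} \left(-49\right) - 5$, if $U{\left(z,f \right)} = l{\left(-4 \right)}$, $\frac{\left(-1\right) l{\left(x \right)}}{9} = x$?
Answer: $-1769$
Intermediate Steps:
$l{\left(x \right)} = - 9 x$
$U{\left(z,f \right)} = 36$ ($U{\left(z,f \right)} = \left(-9\right) \left(-4\right) = 36$)
$U{\left(1,-3 \right)} \left(-49\right) - 5 = 36 \left(-49\right) - 5 = -1764 - 5 = -1769$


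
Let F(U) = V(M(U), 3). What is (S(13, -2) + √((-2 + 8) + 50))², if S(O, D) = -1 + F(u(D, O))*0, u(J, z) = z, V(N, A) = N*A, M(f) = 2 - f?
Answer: 57 - 4*√14 ≈ 42.033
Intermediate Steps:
V(N, A) = A*N
F(U) = 6 - 3*U (F(U) = 3*(2 - U) = 6 - 3*U)
S(O, D) = -1 (S(O, D) = -1 + (6 - 3*O)*0 = -1 + 0 = -1)
(S(13, -2) + √((-2 + 8) + 50))² = (-1 + √((-2 + 8) + 50))² = (-1 + √(6 + 50))² = (-1 + √56)² = (-1 + 2*√14)²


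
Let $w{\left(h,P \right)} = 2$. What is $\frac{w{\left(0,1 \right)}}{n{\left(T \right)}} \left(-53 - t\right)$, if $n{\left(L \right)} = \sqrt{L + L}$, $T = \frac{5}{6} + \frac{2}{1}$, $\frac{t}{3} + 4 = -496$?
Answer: $\frac{2894 \sqrt{51}}{17} \approx 1215.7$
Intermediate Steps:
$t = -1500$ ($t = -12 + 3 \left(-496\right) = -12 - 1488 = -1500$)
$T = \frac{17}{6}$ ($T = 5 \cdot \frac{1}{6} + 2 \cdot 1 = \frac{5}{6} + 2 = \frac{17}{6} \approx 2.8333$)
$n{\left(L \right)} = \sqrt{2} \sqrt{L}$ ($n{\left(L \right)} = \sqrt{2 L} = \sqrt{2} \sqrt{L}$)
$\frac{w{\left(0,1 \right)}}{n{\left(T \right)}} \left(-53 - t\right) = \frac{2}{\sqrt{2} \sqrt{\frac{17}{6}}} \left(-53 - -1500\right) = \frac{2}{\sqrt{2} \frac{\sqrt{102}}{6}} \left(-53 + 1500\right) = \frac{2}{\frac{1}{3} \sqrt{51}} \cdot 1447 = 2 \frac{\sqrt{51}}{17} \cdot 1447 = \frac{2 \sqrt{51}}{17} \cdot 1447 = \frac{2894 \sqrt{51}}{17}$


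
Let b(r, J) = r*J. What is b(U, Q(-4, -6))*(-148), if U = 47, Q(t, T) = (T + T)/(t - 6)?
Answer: -41736/5 ≈ -8347.2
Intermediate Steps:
Q(t, T) = 2*T/(-6 + t) (Q(t, T) = (2*T)/(-6 + t) = 2*T/(-6 + t))
b(r, J) = J*r
b(U, Q(-4, -6))*(-148) = ((2*(-6)/(-6 - 4))*47)*(-148) = ((2*(-6)/(-10))*47)*(-148) = ((2*(-6)*(-1/10))*47)*(-148) = ((6/5)*47)*(-148) = (282/5)*(-148) = -41736/5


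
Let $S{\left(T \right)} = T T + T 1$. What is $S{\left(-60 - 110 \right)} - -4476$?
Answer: $33206$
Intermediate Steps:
$S{\left(T \right)} = T + T^{2}$ ($S{\left(T \right)} = T^{2} + T = T + T^{2}$)
$S{\left(-60 - 110 \right)} - -4476 = \left(-60 - 110\right) \left(1 - 170\right) - -4476 = - 170 \left(1 - 170\right) + 4476 = \left(-170\right) \left(-169\right) + 4476 = 28730 + 4476 = 33206$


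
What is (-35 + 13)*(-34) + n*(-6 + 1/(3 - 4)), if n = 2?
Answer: 734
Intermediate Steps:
(-35 + 13)*(-34) + n*(-6 + 1/(3 - 4)) = (-35 + 13)*(-34) + 2*(-6 + 1/(3 - 4)) = -22*(-34) + 2*(-6 + 1/(-1)) = 748 + 2*(-6 - 1) = 748 + 2*(-7) = 748 - 14 = 734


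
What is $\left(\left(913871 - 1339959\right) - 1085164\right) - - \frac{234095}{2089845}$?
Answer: $- \frac{631656440369}{417969} \approx -1.5113 \cdot 10^{6}$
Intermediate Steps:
$\left(\left(913871 - 1339959\right) - 1085164\right) - - \frac{234095}{2089845} = \left(-426088 - 1085164\right) - \left(-234095\right) \frac{1}{2089845} = -1511252 - - \frac{46819}{417969} = -1511252 + \frac{46819}{417969} = - \frac{631656440369}{417969}$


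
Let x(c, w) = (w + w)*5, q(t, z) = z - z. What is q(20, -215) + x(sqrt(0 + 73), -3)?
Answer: -30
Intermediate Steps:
q(t, z) = 0
x(c, w) = 10*w (x(c, w) = (2*w)*5 = 10*w)
q(20, -215) + x(sqrt(0 + 73), -3) = 0 + 10*(-3) = 0 - 30 = -30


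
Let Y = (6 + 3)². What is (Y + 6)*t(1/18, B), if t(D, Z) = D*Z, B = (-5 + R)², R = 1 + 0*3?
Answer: 232/3 ≈ 77.333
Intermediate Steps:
R = 1 (R = 1 + 0 = 1)
Y = 81 (Y = 9² = 81)
B = 16 (B = (-5 + 1)² = (-4)² = 16)
(Y + 6)*t(1/18, B) = (81 + 6)*(16/18) = 87*((1/18)*16) = 87*(8/9) = 232/3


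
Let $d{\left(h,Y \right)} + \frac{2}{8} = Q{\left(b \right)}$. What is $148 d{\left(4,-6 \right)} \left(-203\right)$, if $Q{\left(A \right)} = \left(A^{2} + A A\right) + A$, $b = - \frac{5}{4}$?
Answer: $- \frac{97643}{2} \approx -48822.0$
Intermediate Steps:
$b = - \frac{5}{4}$ ($b = \left(-5\right) \frac{1}{4} = - \frac{5}{4} \approx -1.25$)
$Q{\left(A \right)} = A + 2 A^{2}$ ($Q{\left(A \right)} = \left(A^{2} + A^{2}\right) + A = 2 A^{2} + A = A + 2 A^{2}$)
$d{\left(h,Y \right)} = \frac{13}{8}$ ($d{\left(h,Y \right)} = - \frac{1}{4} - \frac{5 \left(1 + 2 \left(- \frac{5}{4}\right)\right)}{4} = - \frac{1}{4} - \frac{5 \left(1 - \frac{5}{2}\right)}{4} = - \frac{1}{4} - - \frac{15}{8} = - \frac{1}{4} + \frac{15}{8} = \frac{13}{8}$)
$148 d{\left(4,-6 \right)} \left(-203\right) = 148 \cdot \frac{13}{8} \left(-203\right) = \frac{481}{2} \left(-203\right) = - \frac{97643}{2}$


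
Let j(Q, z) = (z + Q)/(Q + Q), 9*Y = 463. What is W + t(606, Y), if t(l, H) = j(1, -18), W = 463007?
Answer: 925997/2 ≈ 4.6300e+5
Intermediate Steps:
Y = 463/9 (Y = (⅑)*463 = 463/9 ≈ 51.444)
j(Q, z) = (Q + z)/(2*Q) (j(Q, z) = (Q + z)/((2*Q)) = (Q + z)*(1/(2*Q)) = (Q + z)/(2*Q))
t(l, H) = -17/2 (t(l, H) = (½)*(1 - 18)/1 = (½)*1*(-17) = -17/2)
W + t(606, Y) = 463007 - 17/2 = 925997/2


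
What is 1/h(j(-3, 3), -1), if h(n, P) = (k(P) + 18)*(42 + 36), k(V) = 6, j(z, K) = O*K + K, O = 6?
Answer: 1/1872 ≈ 0.00053419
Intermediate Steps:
j(z, K) = 7*K (j(z, K) = 6*K + K = 7*K)
h(n, P) = 1872 (h(n, P) = (6 + 18)*(42 + 36) = 24*78 = 1872)
1/h(j(-3, 3), -1) = 1/1872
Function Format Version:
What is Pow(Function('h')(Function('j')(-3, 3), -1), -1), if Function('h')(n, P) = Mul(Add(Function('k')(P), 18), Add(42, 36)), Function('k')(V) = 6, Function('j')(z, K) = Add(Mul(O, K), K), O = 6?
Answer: Rational(1, 1872) ≈ 0.00053419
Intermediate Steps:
Function('j')(z, K) = Mul(7, K) (Function('j')(z, K) = Add(Mul(6, K), K) = Mul(7, K))
Function('h')(n, P) = 1872 (Function('h')(n, P) = Mul(Add(6, 18), Add(42, 36)) = Mul(24, 78) = 1872)
Pow(Function('h')(Function('j')(-3, 3), -1), -1) = Pow(1872, -1) = Rational(1, 1872)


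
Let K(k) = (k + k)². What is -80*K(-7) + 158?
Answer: -15522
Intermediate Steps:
K(k) = 4*k² (K(k) = (2*k)² = 4*k²)
-80*K(-7) + 158 = -320*(-7)² + 158 = -320*49 + 158 = -80*196 + 158 = -15680 + 158 = -15522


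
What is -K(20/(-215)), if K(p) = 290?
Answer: -290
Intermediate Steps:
-K(20/(-215)) = -1*290 = -290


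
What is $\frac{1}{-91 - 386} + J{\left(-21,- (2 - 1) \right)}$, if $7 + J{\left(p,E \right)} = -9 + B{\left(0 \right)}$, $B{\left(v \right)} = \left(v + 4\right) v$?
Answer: $- \frac{7633}{477} \approx -16.002$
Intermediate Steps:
$B{\left(v \right)} = v \left(4 + v\right)$ ($B{\left(v \right)} = \left(4 + v\right) v = v \left(4 + v\right)$)
$J{\left(p,E \right)} = -16$ ($J{\left(p,E \right)} = -7 - \left(9 + 0 \left(4 + 0\right)\right) = -7 + \left(-9 + 0 \cdot 4\right) = -7 + \left(-9 + 0\right) = -7 - 9 = -16$)
$\frac{1}{-91 - 386} + J{\left(-21,- (2 - 1) \right)} = \frac{1}{-91 - 386} - 16 = \frac{1}{-477} - 16 = - \frac{1}{477} - 16 = - \frac{7633}{477}$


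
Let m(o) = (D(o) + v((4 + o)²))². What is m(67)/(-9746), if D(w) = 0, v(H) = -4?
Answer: -8/4873 ≈ -0.0016417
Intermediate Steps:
m(o) = 16 (m(o) = (0 - 4)² = (-4)² = 16)
m(67)/(-9746) = 16/(-9746) = 16*(-1/9746) = -8/4873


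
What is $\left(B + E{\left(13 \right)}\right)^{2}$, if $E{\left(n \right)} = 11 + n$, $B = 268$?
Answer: $85264$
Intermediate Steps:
$\left(B + E{\left(13 \right)}\right)^{2} = \left(268 + \left(11 + 13\right)\right)^{2} = \left(268 + 24\right)^{2} = 292^{2} = 85264$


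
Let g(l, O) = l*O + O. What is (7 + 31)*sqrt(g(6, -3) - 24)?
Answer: 114*I*sqrt(5) ≈ 254.91*I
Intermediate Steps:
g(l, O) = O + O*l (g(l, O) = O*l + O = O + O*l)
(7 + 31)*sqrt(g(6, -3) - 24) = (7 + 31)*sqrt(-3*(1 + 6) - 24) = 38*sqrt(-3*7 - 24) = 38*sqrt(-21 - 24) = 38*sqrt(-45) = 38*(3*I*sqrt(5)) = 114*I*sqrt(5)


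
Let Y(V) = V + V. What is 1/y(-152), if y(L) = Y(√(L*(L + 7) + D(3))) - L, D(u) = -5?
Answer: -38/16259 + √22035/32518 ≈ 0.0022277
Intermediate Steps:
Y(V) = 2*V
y(L) = -L + 2*√(-5 + L*(7 + L)) (y(L) = 2*√(L*(L + 7) - 5) - L = 2*√(L*(7 + L) - 5) - L = 2*√(-5 + L*(7 + L)) - L = -L + 2*√(-5 + L*(7 + L)))
1/y(-152) = 1/(-1*(-152) + 2*√(-5 + (-152)² + 7*(-152))) = 1/(152 + 2*√(-5 + 23104 - 1064)) = 1/(152 + 2*√22035)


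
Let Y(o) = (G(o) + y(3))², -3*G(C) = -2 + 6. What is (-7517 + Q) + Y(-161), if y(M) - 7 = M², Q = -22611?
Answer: -269216/9 ≈ -29913.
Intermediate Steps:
G(C) = -4/3 (G(C) = -(-2 + 6)/3 = -⅓*4 = -4/3)
y(M) = 7 + M²
Y(o) = 1936/9 (Y(o) = (-4/3 + (7 + 3²))² = (-4/3 + (7 + 9))² = (-4/3 + 16)² = (44/3)² = 1936/9)
(-7517 + Q) + Y(-161) = (-7517 - 22611) + 1936/9 = -30128 + 1936/9 = -269216/9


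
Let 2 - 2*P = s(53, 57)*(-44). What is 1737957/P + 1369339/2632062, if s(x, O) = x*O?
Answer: 4665420955291/174934736706 ≈ 26.669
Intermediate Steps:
s(x, O) = O*x
P = 66463 (P = 1 - 57*53*(-44)/2 = 1 - 3021*(-44)/2 = 1 - 1/2*(-132924) = 1 + 66462 = 66463)
1737957/P + 1369339/2632062 = 1737957/66463 + 1369339/2632062 = 4665420955291/174934736706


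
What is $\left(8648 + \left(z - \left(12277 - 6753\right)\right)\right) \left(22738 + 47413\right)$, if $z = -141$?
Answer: $209260433$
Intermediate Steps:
$\left(8648 + \left(z - \left(12277 - 6753\right)\right)\right) \left(22738 + 47413\right) = \left(8648 - 5665\right) \left(22738 + 47413\right) = \left(8648 - 5665\right) 70151 = 2983 \cdot 70151 = 209260433$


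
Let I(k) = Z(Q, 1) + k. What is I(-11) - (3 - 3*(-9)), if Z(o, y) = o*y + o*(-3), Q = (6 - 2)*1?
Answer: -49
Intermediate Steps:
Q = 4 (Q = 4*1 = 4)
Z(o, y) = -3*o + o*y (Z(o, y) = o*y - 3*o = -3*o + o*y)
I(k) = -8 + k (I(k) = 4*(-3 + 1) + k = 4*(-2) + k = -8 + k)
I(-11) - (3 - 3*(-9)) = (-8 - 11) - (3 - 3*(-9)) = -19 - (3 + 27) = -19 - 1*30 = -19 - 30 = -49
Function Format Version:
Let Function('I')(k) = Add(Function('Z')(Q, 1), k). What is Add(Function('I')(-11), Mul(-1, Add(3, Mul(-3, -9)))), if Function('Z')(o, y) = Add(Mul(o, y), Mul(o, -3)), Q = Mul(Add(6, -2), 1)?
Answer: -49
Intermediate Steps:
Q = 4 (Q = Mul(4, 1) = 4)
Function('Z')(o, y) = Add(Mul(-3, o), Mul(o, y)) (Function('Z')(o, y) = Add(Mul(o, y), Mul(-3, o)) = Add(Mul(-3, o), Mul(o, y)))
Function('I')(k) = Add(-8, k) (Function('I')(k) = Add(Mul(4, Add(-3, 1)), k) = Add(Mul(4, -2), k) = Add(-8, k))
Add(Function('I')(-11), Mul(-1, Add(3, Mul(-3, -9)))) = Add(Add(-8, -11), Mul(-1, Add(3, Mul(-3, -9)))) = Add(-19, Mul(-1, Add(3, 27))) = Add(-19, Mul(-1, 30)) = Add(-19, -30) = -49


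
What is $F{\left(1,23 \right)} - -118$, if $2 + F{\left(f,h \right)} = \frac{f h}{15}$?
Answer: $\frac{1763}{15} \approx 117.53$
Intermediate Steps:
$F{\left(f,h \right)} = -2 + \frac{f h}{15}$
$F{\left(1,23 \right)} - -118 = \left(-2 + \frac{1}{15} \cdot 1 \cdot 23\right) - -118 = \left(-2 + \frac{23}{15}\right) + 118 = - \frac{7}{15} + 118 = \frac{1763}{15}$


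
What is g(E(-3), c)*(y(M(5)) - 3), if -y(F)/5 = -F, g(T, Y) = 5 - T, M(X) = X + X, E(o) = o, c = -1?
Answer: 376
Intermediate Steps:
M(X) = 2*X
y(F) = 5*F (y(F) = -(-5)*F = 5*F)
g(E(-3), c)*(y(M(5)) - 3) = (5 - 1*(-3))*(5*(2*5) - 3) = (5 + 3)*(5*10 - 3) = 8*(50 - 3) = 8*47 = 376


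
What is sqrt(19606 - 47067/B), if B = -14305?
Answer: sqrt(4012708381585)/14305 ≈ 140.03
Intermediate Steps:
sqrt(19606 - 47067/B) = sqrt(19606 - 47067/(-14305)) = sqrt(19606 - 47067*(-1/14305)) = sqrt(19606 + 47067/14305) = sqrt(280510897/14305) = sqrt(4012708381585)/14305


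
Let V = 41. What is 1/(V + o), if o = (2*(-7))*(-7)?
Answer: 1/139 ≈ 0.0071942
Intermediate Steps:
o = 98 (o = -14*(-7) = 98)
1/(V + o) = 1/(41 + 98) = 1/139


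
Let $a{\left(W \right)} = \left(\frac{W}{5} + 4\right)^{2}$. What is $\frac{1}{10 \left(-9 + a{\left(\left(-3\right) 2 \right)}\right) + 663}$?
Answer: $\frac{5}{3257} \approx 0.0015352$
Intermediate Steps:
$a{\left(W \right)} = \left(4 + \frac{W}{5}\right)^{2}$ ($a{\left(W \right)} = \left(W \frac{1}{5} + 4\right)^{2} = \left(\frac{W}{5} + 4\right)^{2} = \left(4 + \frac{W}{5}\right)^{2}$)
$\frac{1}{10 \left(-9 + a{\left(\left(-3\right) 2 \right)}\right) + 663} = \frac{1}{10 \left(-9 + \frac{\left(20 - 6\right)^{2}}{25}\right) + 663} = \frac{1}{10 \left(-9 + \frac{14^{2}}{25}\right) + 663} = \frac{1}{10 \left(-9 + \frac{1}{25} \cdot 196\right) + 663} = \frac{1}{10 \left(-9 + \frac{196}{25}\right) + 663} = \frac{1}{10 \left(- \frac{29}{25}\right) + 663} = \frac{1}{- \frac{58}{5} + 663} = \frac{1}{\frac{3257}{5}} = \frac{5}{3257}$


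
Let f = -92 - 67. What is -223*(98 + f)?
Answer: 13603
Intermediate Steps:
f = -159
-223*(98 + f) = -223*(98 - 159) = -223*(-61) = 13603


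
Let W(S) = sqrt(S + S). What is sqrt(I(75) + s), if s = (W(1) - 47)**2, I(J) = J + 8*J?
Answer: sqrt(2886 - 94*sqrt(2)) ≈ 52.470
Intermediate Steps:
I(J) = 9*J
W(S) = sqrt(2)*sqrt(S) (W(S) = sqrt(2*S) = sqrt(2)*sqrt(S))
s = (-47 + sqrt(2))**2 (s = (sqrt(2)*sqrt(1) - 47)**2 = (sqrt(2)*1 - 47)**2 = (sqrt(2) - 47)**2 = (-47 + sqrt(2))**2 ≈ 2078.1)
sqrt(I(75) + s) = sqrt(9*75 + (47 - sqrt(2))**2) = sqrt(675 + (47 - sqrt(2))**2)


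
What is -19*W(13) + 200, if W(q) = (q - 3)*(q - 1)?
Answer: -2080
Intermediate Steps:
W(q) = (-1 + q)*(-3 + q) (W(q) = (-3 + q)*(-1 + q) = (-1 + q)*(-3 + q))
-19*W(13) + 200 = -19*(3 + 13² - 4*13) + 200 = -19*(3 + 169 - 52) + 200 = -19*120 + 200 = -2280 + 200 = -2080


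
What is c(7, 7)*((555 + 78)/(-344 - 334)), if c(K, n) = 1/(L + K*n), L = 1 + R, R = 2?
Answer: -211/11752 ≈ -0.017954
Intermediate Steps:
L = 3 (L = 1 + 2 = 3)
c(K, n) = 1/(3 + K*n)
c(7, 7)*((555 + 78)/(-344 - 334)) = ((555 + 78)/(-344 - 334))/(3 + 7*7) = (633/(-678))/(3 + 49) = (633*(-1/678))/52 = (1/52)*(-211/226) = -211/11752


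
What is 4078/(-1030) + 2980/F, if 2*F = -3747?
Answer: -10709533/1929705 ≈ -5.5498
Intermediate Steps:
F = -3747/2 (F = (1/2)*(-3747) = -3747/2 ≈ -1873.5)
4078/(-1030) + 2980/F = 4078/(-1030) + 2980/(-3747/2) = 4078*(-1/1030) + 2980*(-2/3747) = -2039/515 - 5960/3747 = -10709533/1929705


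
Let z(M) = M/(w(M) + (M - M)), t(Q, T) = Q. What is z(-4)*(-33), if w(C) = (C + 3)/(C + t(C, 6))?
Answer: 1056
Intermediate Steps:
w(C) = (3 + C)/(2*C) (w(C) = (C + 3)/(C + C) = (3 + C)/((2*C)) = (3 + C)*(1/(2*C)) = (3 + C)/(2*C))
z(M) = 2*M**2/(3 + M) (z(M) = M/((3 + M)/(2*M) + (M - M)) = M/((3 + M)/(2*M) + 0) = M/(((3 + M)/(2*M))) = (2*M/(3 + M))*M = 2*M**2/(3 + M))
z(-4)*(-33) = (2*(-4)**2/(3 - 4))*(-33) = (2*16/(-1))*(-33) = (2*16*(-1))*(-33) = -32*(-33) = 1056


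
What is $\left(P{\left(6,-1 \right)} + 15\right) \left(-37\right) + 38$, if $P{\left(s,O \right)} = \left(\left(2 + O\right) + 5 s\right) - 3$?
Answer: $-1553$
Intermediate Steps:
$P{\left(s,O \right)} = -1 + O + 5 s$ ($P{\left(s,O \right)} = \left(2 + O + 5 s\right) - 3 = -1 + O + 5 s$)
$\left(P{\left(6,-1 \right)} + 15\right) \left(-37\right) + 38 = \left(\left(-1 - 1 + 5 \cdot 6\right) + 15\right) \left(-37\right) + 38 = \left(\left(-1 - 1 + 30\right) + 15\right) \left(-37\right) + 38 = \left(28 + 15\right) \left(-37\right) + 38 = 43 \left(-37\right) + 38 = -1591 + 38 = -1553$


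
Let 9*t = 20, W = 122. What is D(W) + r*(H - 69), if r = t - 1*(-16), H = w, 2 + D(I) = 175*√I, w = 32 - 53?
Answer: -1642 + 175*√122 ≈ 290.94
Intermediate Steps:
t = 20/9 (t = (⅑)*20 = 20/9 ≈ 2.2222)
w = -21
D(I) = -2 + 175*√I
H = -21
r = 164/9 (r = 20/9 - 1*(-16) = 20/9 + 16 = 164/9 ≈ 18.222)
D(W) + r*(H - 69) = (-2 + 175*√122) + 164*(-21 - 69)/9 = (-2 + 175*√122) + (164/9)*(-90) = (-2 + 175*√122) - 1640 = -1642 + 175*√122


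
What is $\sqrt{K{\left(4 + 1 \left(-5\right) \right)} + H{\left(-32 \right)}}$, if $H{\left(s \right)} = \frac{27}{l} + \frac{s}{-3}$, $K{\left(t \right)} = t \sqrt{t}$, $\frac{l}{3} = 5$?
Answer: $\frac{\sqrt{2805 - 225 i}}{15} \approx 3.5336 - 0.1415 i$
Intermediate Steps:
$l = 15$ ($l = 3 \cdot 5 = 15$)
$K{\left(t \right)} = t^{\frac{3}{2}}$
$H{\left(s \right)} = \frac{9}{5} - \frac{s}{3}$ ($H{\left(s \right)} = \frac{27}{15} + \frac{s}{-3} = 27 \cdot \frac{1}{15} + s \left(- \frac{1}{3}\right) = \frac{9}{5} - \frac{s}{3}$)
$\sqrt{K{\left(4 + 1 \left(-5\right) \right)} + H{\left(-32 \right)}} = \sqrt{\left(4 + 1 \left(-5\right)\right)^{\frac{3}{2}} + \left(\frac{9}{5} - - \frac{32}{3}\right)} = \sqrt{\left(4 - 5\right)^{\frac{3}{2}} + \left(\frac{9}{5} + \frac{32}{3}\right)} = \sqrt{\left(-1\right)^{\frac{3}{2}} + \frac{187}{15}} = \sqrt{- i + \frac{187}{15}} = \sqrt{\frac{187}{15} - i}$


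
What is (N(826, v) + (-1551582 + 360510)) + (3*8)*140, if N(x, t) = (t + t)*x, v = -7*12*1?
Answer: -1326480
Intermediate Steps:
v = -84 (v = -84*1 = -84)
N(x, t) = 2*t*x (N(x, t) = (2*t)*x = 2*t*x)
(N(826, v) + (-1551582 + 360510)) + (3*8)*140 = (2*(-84)*826 + (-1551582 + 360510)) + (3*8)*140 = (-138768 - 1191072) + 24*140 = -1329840 + 3360 = -1326480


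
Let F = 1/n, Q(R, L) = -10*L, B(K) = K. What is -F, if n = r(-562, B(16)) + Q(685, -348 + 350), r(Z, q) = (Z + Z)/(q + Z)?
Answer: 273/4898 ≈ 0.055737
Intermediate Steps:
r(Z, q) = 2*Z/(Z + q) (r(Z, q) = (2*Z)/(Z + q) = 2*Z/(Z + q))
n = -4898/273 (n = 2*(-562)/(-562 + 16) - 10*(-348 + 350) = 2*(-562)/(-546) - 10*2 = 2*(-562)*(-1/546) - 20 = 562/273 - 20 = -4898/273 ≈ -17.941)
F = -273/4898 (F = 1/(-4898/273) = -273/4898 ≈ -0.055737)
-F = -1*(-273/4898) = 273/4898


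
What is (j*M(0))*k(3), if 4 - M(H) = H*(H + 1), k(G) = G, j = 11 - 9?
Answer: 24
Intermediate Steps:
j = 2
M(H) = 4 - H*(1 + H) (M(H) = 4 - H*(H + 1) = 4 - H*(1 + H))
(j*M(0))*k(3) = (2*(4 - 1*0 - 1*0²))*3 = (2*(4 + 0 - 1*0))*3 = (2*(4 + 0 + 0))*3 = (2*4)*3 = 8*3 = 24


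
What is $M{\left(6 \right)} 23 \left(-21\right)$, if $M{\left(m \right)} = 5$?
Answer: $-2415$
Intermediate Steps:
$M{\left(6 \right)} 23 \left(-21\right) = 5 \cdot 23 \left(-21\right) = 115 \left(-21\right) = -2415$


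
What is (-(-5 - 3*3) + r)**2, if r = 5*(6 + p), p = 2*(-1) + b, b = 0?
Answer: 1156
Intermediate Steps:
p = -2 (p = 2*(-1) + 0 = -2 + 0 = -2)
r = 20 (r = 5*(6 - 2) = 5*4 = 20)
(-(-5 - 3*3) + r)**2 = (-(-5 - 3*3) + 20)**2 = (-(-5 - 9) + 20)**2 = (-1*(-14) + 20)**2 = (14 + 20)**2 = 34**2 = 1156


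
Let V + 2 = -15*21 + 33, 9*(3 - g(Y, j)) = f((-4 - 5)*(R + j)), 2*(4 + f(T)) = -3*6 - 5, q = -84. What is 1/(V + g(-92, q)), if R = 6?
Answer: -18/5027 ≈ -0.0035807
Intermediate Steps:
f(T) = -31/2 (f(T) = -4 + (-3*6 - 5)/2 = -4 + (-18 - 5)/2 = -4 + (½)*(-23) = -4 - 23/2 = -31/2)
g(Y, j) = 85/18 (g(Y, j) = 3 - ⅑*(-31/2) = 3 + 31/18 = 85/18)
V = -284 (V = -2 + (-15*21 + 33) = -2 + (-315 + 33) = -2 - 282 = -284)
1/(V + g(-92, q)) = 1/(-284 + 85/18) = 1/(-5027/18) = -18/5027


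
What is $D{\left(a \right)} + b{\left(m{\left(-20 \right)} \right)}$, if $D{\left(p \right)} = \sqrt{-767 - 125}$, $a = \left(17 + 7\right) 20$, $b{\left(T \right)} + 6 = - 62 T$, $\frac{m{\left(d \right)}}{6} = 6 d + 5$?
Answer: $42774 + 2 i \sqrt{223} \approx 42774.0 + 29.866 i$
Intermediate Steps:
$m{\left(d \right)} = 30 + 36 d$ ($m{\left(d \right)} = 6 \left(6 d + 5\right) = 6 \left(5 + 6 d\right) = 30 + 36 d$)
$b{\left(T \right)} = -6 - 62 T$
$a = 480$ ($a = 24 \cdot 20 = 480$)
$D{\left(p \right)} = 2 i \sqrt{223}$ ($D{\left(p \right)} = \sqrt{-892} = 2 i \sqrt{223}$)
$D{\left(a \right)} + b{\left(m{\left(-20 \right)} \right)} = 2 i \sqrt{223} - \left(6 + 62 \left(30 + 36 \left(-20\right)\right)\right) = 2 i \sqrt{223} - \left(6 + 62 \left(30 - 720\right)\right) = 2 i \sqrt{223} - -42774 = 2 i \sqrt{223} + \left(-6 + 42780\right) = 2 i \sqrt{223} + 42774 = 42774 + 2 i \sqrt{223}$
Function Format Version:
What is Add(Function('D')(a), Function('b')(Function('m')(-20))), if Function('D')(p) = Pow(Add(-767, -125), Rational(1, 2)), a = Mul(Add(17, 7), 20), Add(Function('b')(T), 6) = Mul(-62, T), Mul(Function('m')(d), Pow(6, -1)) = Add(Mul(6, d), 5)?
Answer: Add(42774, Mul(2, I, Pow(223, Rational(1, 2)))) ≈ Add(42774., Mul(29.866, I))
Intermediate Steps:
Function('m')(d) = Add(30, Mul(36, d)) (Function('m')(d) = Mul(6, Add(Mul(6, d), 5)) = Mul(6, Add(5, Mul(6, d))) = Add(30, Mul(36, d)))
Function('b')(T) = Add(-6, Mul(-62, T))
a = 480 (a = Mul(24, 20) = 480)
Function('D')(p) = Mul(2, I, Pow(223, Rational(1, 2))) (Function('D')(p) = Pow(-892, Rational(1, 2)) = Mul(2, I, Pow(223, Rational(1, 2))))
Add(Function('D')(a), Function('b')(Function('m')(-20))) = Add(Mul(2, I, Pow(223, Rational(1, 2))), Add(-6, Mul(-62, Add(30, Mul(36, -20))))) = Add(Mul(2, I, Pow(223, Rational(1, 2))), Add(-6, Mul(-62, Add(30, -720)))) = Add(Mul(2, I, Pow(223, Rational(1, 2))), Add(-6, Mul(-62, -690))) = Add(Mul(2, I, Pow(223, Rational(1, 2))), Add(-6, 42780)) = Add(Mul(2, I, Pow(223, Rational(1, 2))), 42774) = Add(42774, Mul(2, I, Pow(223, Rational(1, 2))))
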